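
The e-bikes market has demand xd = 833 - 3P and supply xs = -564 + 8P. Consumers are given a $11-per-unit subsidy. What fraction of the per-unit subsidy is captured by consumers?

Consumer share = 8/11

Pre-subsidy: 833 - 3P = -564 + 8P gives P* = 127, x* = 452.
With the rebate, buyers effectively pay Pb = Ps − 11, where Ps is the price sellers receive.
Demand in terms of Ps becomes xd = 833 − 3(Ps − 11) = 866 - 3Ps. Setting this equal to supply: 866 - 3Ps = -564 + 8Ps, so Ps = 130.
Buyers pay Pb = 130 − 11 = 119; x' = -564 + 8·130 = 476.
Buyers' price falls by P* − Pb = 127 − 119 = 8; sellers' price rises by Ps − P* = 130 − 127 = 3.
So consumers capture 8/11 = 8/11 of each unit of subsidy.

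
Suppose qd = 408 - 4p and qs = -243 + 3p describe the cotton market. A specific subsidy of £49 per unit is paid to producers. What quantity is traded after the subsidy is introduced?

q' = 120

Pre-subsidy: 408 - 4p = -243 + 3p gives p* = 93, q* = 36.
With the subsidy, sellers receive ps = pb + 49 for each unit, where pb is the price buyers pay.
Supply in terms of pb becomes qs = -243 + 3(pb + 49) = -96 + 3pb. Setting this equal to demand: 408 - 4pb = -96 + 3pb, so pb = 72.
Sellers receive ps = 72 + 49 = 121; q' = 408 − 4·72 = 120.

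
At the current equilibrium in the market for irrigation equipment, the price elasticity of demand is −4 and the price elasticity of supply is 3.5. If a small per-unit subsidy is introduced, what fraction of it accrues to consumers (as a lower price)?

For a small subsidy around the equilibrium, the benefit split depends on the relative slopes, which at a point are proportional to the elasticities.
Buyer share = εs/(εs + |εd|) = 3.5/(3.5 + 4) = 7/15; seller share = |εd|/(εs + |εd|) = 8/15.

Consumer share = 7/15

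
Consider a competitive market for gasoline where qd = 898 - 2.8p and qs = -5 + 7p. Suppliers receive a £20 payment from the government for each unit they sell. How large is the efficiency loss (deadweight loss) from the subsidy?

Pre-subsidy: 898 - 2.8p = -5 + 7p gives p* = 645/7, q* = 640.
With the subsidy, sellers receive ps = pb + 20 for each unit, where pb is the price buyers pay.
Supply in terms of pb becomes qs = -5 + 7(pb + 20) = 135 + 7pb. Setting this equal to demand: 898 - 2.8pb = 135 + 7pb, so pb = 545/7.
Sellers receive ps = 545/7 + 20 = 685/7; q' = 898 − 2.8·(545/7) = 680.
The subsidy expands output by 680 − 640 = 40 past the efficient level; on those units the gap between marginal cost and willingness to pay runs from 0 up to 20.
DWL = ½ × 20 × 40 = 400.

Deadweight loss = £400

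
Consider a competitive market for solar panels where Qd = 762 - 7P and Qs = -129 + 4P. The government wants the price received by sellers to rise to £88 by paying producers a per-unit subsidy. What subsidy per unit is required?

Required subsidy s = £11 per unit

At a seller price of 88, quantity supplied is -129 + 4·88 = 223.
Buyers absorb 223 only when they pay Pb with 762 − 7·Pb = 223, i.e. Pb = 77.
s = Ps − Pb = 88 − 77 = 11.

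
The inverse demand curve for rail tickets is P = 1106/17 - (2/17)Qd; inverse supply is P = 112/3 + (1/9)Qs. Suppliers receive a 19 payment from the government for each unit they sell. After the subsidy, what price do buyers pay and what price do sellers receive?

Buyers pay 1436/35; sellers receive 2101/35

Pre-subsidy: 1106/17 - (2/17)Q = 112/3 + (1/9)Q gives Q* = 121.2 and P* = 50.8.
With the subsidy, sellers receive Ps = Pb + 19 for each unit, where Pb is the price buyers pay.
On the curves, Pb = 1106/17 - (2/17)Q and Ps = 112/3 + (1/9)Q; the wedge Ps − Pb = 19 gives 112/3 + (1/9)Q − (1106/17 - (2/17)Q) = 19, so Q' = 7149/35.
Then Pb = 1106/17 − (2/17)·(7149/35) = 1436/35 and Ps = 112/3 + (1/9)·(7149/35) = 2101/35.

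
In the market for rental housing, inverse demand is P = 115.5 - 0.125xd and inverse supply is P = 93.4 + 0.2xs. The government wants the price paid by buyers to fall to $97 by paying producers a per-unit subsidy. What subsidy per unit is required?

At a buyer price of 97, quantity demanded is 924 − 8·97 = 148.
Sellers supply 148 only when they receive Ps = 93.4 + 0.2·148 = 123.
s = Ps − Pb = 123 − 97 = 26.

Required subsidy s = $26 per unit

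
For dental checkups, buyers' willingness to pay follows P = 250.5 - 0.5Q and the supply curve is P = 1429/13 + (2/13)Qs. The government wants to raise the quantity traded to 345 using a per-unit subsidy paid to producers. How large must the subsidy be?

Required subsidy s = 85 per unit

At Q = 345, from the demand curve buyers pay Pb = 250.5 − 0.5·345 = 78; from the supply curve sellers need Ps = 1429/13 + (2/13)·345 = 163.
The subsidy must fill the gap: s = Ps − Pb = 163 − 78 = 85.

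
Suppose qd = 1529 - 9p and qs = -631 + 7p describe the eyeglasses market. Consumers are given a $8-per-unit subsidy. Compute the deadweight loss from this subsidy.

Pre-subsidy: 1529 - 9p = -631 + 7p gives p* = 135, q* = 314.
With the rebate, buyers effectively pay pb = ps − 8, where ps is the price sellers receive.
Demand in terms of ps becomes qd = 1529 − 9(ps − 8) = 1601 - 9ps. Setting this equal to supply: 1601 - 9ps = -631 + 7ps, so ps = 139.5.
Buyers pay pb = 139.5 − 8 = 131.5; q' = -631 + 7·139.5 = 345.5.
The subsidy expands output by 345.5 − 314 = 31.5 past the efficient level; on those units the gap between marginal cost and willingness to pay runs from 0 up to 8.
DWL = ½ × 8 × 31.5 = 126.

Deadweight loss = $126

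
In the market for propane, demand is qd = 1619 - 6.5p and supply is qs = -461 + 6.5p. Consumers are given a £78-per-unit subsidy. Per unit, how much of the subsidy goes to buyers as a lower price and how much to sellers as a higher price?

Buyers gain £39 per unit; sellers gain £39 per unit

Pre-subsidy: 1619 - 6.5p = -461 + 6.5p gives p* = 160, q* = 579.
With the rebate, buyers effectively pay pb = ps − 78, where ps is the price sellers receive.
Demand in terms of ps becomes qd = 1619 − 6.5(ps − 78) = 2126 - 6.5ps. Setting this equal to supply: 2126 - 6.5ps = -461 + 6.5ps, so ps = 199.
Buyers pay pb = 199 − 78 = 121; q' = -461 + 6.5·199 = 832.5.
Buyers' price falls by p* − pb = 160 − 121 = 39; sellers' price rises by ps − p* = 199 − 160 = 39.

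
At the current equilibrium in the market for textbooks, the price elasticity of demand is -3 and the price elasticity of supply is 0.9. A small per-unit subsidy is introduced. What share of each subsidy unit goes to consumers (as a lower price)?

For a small subsidy around the equilibrium, the benefit split depends on the relative slopes, which at a point are proportional to the elasticities.
Buyer share = εs/(εs + |εd|) = 0.9/(0.9 + 3) = 3/13; seller share = |εd|/(εs + |εd|) = 10/13.

Consumer share = 3/13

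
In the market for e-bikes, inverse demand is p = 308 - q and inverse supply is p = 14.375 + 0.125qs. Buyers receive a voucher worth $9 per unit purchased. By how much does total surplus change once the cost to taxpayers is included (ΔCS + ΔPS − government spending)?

Net change in total surplus = -$36

Pre-subsidy: 308 - q = 14.375 + 0.125q gives q* = 261 and p* = 47.
With the rebate, buyers effectively pay pb = ps − 9, where ps is the price sellers receive.
On the curves, pb = 308 - q and ps = 14.375 + 0.125q; the wedge ps − pb = 9 gives 14.375 + 0.125q − (308 - q) = 9, so q' = 269.
Then pb = 308 − 1·269 = 39 and ps = 14.375 + 0.125·269 = 48.
ΔCS = ½(261 + 269)(47 − 39) = 2120; ΔPS = ½(261 + 269)(48 − 47) = 265.
Government spending = 9 × 269 = 2421.
Net change = 2120 + 265 − 2421 = -36. The loss equals the DWL triangle ½·9·8.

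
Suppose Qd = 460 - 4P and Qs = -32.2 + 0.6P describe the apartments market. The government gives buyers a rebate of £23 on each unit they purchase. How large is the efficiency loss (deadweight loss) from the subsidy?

Deadweight loss = £138

Pre-subsidy: 460 - 4P = -32.2 + 0.6P gives P* = 107, Q* = 32.
With the rebate, buyers effectively pay Pb = Ps − 23, where Ps is the price sellers receive.
Demand in terms of Ps becomes Qd = 460 − 4(Ps − 23) = 552 - 4Ps. Setting this equal to supply: 552 - 4Ps = -32.2 + 0.6Ps, so Ps = 127.
Buyers pay Pb = 127 − 23 = 104; Q' = -32.2 + 0.6·127 = 44.
The subsidy expands output by 44 − 32 = 12 past the efficient level; on those units the gap between marginal cost and willingness to pay runs from 0 up to 23.
DWL = ½ × 23 × 12 = 138.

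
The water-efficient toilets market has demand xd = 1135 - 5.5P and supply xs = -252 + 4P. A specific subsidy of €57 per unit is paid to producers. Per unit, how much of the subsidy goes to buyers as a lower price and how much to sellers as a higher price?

Pre-subsidy: 1135 - 5.5P = -252 + 4P gives P* = 146, x* = 332.
With the subsidy, sellers receive Ps = Pb + 57 for each unit, where Pb is the price buyers pay.
Supply in terms of Pb becomes xs = -252 + 4(Pb + 57) = -24 + 4Pb. Setting this equal to demand: 1135 - 5.5Pb = -24 + 4Pb, so Pb = 122.
Sellers receive Ps = 122 + 57 = 179; x' = 1135 − 5.5·122 = 464.
Buyers' price falls by P* − Pb = 146 − 122 = 24; sellers' price rises by Ps − P* = 179 − 146 = 33.

Buyers gain €24 per unit; sellers gain €33 per unit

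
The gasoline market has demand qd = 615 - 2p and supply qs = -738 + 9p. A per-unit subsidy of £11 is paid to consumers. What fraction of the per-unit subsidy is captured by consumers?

Consumer share = 9/11

Pre-subsidy: 615 - 2p = -738 + 9p gives p* = 123, q* = 369.
With the rebate, buyers effectively pay pb = ps − 11, where ps is the price sellers receive.
Demand in terms of ps becomes qd = 615 − 2(ps − 11) = 637 - 2ps. Setting this equal to supply: 637 - 2ps = -738 + 9ps, so ps = 125.
Buyers pay pb = 125 − 11 = 114; q' = -738 + 9·125 = 387.
Buyers' price falls by p* − pb = 123 − 114 = 9; sellers' price rises by ps − p* = 125 − 123 = 2.
So consumers capture 9/11 = 9/11 of each unit of subsidy.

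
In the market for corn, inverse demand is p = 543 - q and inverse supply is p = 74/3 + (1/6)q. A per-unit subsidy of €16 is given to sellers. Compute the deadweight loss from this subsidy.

Deadweight loss = 768/7

Pre-subsidy: 543 - q = 74/3 + (1/6)q gives q* = 3110/7 and p* = 691/7.
With the subsidy, sellers receive ps = pb + 16 for each unit, where pb is the price buyers pay.
On the curves, pb = 543 - q and ps = 74/3 + (1/6)q; the wedge ps − pb = 16 gives 74/3 + (1/6)q − (543 - q) = 16, so q' = 458.
Then pb = 543 − 1·458 = 85 and ps = 74/3 + (1/6)·458 = 101.
The subsidy expands output by 458 − 3110/7 = 96/7 past the efficient level; on those units the gap between marginal cost and willingness to pay runs from 0 up to 16.
DWL = ½ × 16 × 96/7 = 768/7.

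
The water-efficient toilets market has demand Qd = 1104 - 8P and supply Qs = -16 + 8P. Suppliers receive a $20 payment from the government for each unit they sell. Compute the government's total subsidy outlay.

Pre-subsidy: 1104 - 8P = -16 + 8P gives P* = 70, Q* = 544.
With the subsidy, sellers receive Ps = Pb + 20 for each unit, where Pb is the price buyers pay.
Supply in terms of Pb becomes Qs = -16 + 8(Pb + 20) = 144 + 8Pb. Setting this equal to demand: 1104 - 8Pb = 144 + 8Pb, so Pb = 60.
Sellers receive Ps = 60 + 20 = 80; Q' = 1104 − 8·60 = 624.
Government outlay = subsidy × quantity = 20 × 624 = 12480.

Government cost = $12480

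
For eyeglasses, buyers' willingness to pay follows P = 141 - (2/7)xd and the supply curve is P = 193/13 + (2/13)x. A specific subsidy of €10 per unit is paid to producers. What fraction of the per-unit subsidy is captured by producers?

Pre-subsidy: 141 - (2/7)x = 193/13 + (2/13)x gives x* = 287 and P* = 59.
With the subsidy, sellers receive Ps = Pb + 10 for each unit, where Pb is the price buyers pay.
On the curves, Pb = 141 - (2/7)x and Ps = 193/13 + (2/13)x; the wedge Ps − Pb = 10 gives 193/13 + (2/13)x − (141 - (2/7)x) = 10, so x' = 309.75.
Then Pb = 141 − (2/7)·309.75 = 52.5 and Ps = 193/13 + (2/13)·309.75 = 62.5.
Buyers' price falls by P* − Pb = 59 − 52.5 = 6.5; sellers' price rises by Ps − P* = 62.5 − 59 = 3.5.
So producers capture 3.5/10 = 0.35 of each unit of subsidy.

Producer share = 0.35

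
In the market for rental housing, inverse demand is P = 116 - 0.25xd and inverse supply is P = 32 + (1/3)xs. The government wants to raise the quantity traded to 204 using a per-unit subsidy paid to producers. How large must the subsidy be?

At x = 204, from the demand curve buyers pay Pb = 116 − 0.25·204 = 65; from the supply curve sellers need Ps = 32 + (1/3)·204 = 100.
The subsidy must fill the gap: s = Ps − Pb = 100 − 65 = 35.

Required subsidy s = 35 per unit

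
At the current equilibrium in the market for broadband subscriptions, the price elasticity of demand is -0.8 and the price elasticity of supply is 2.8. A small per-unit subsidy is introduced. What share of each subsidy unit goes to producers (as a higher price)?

Producer share = 2/9

For a small subsidy around the equilibrium, the benefit split depends on the relative slopes, which at a point are proportional to the elasticities.
Buyer share = εs/(εs + |εd|) = 2.8/(2.8 + 0.8) = 7/9; seller share = |εd|/(εs + |εd|) = 2/9.
So producers capture 2/9 of the subsidy.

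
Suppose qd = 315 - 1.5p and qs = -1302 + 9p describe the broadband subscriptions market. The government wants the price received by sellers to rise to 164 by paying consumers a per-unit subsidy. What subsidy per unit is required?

Required subsidy s = 70 per unit

At a seller price of 164, quantity supplied is -1302 + 9·164 = 174.
Buyers absorb 174 only when they pay pb with 315 − 1.5·pb = 174, i.e. pb = 94.
s = ps − pb = 164 − 94 = 70.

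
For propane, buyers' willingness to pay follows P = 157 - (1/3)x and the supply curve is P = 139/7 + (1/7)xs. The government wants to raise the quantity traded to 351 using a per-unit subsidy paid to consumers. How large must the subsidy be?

At x = 351, from the demand curve buyers pay Pb = 157 − (1/3)·351 = 40; from the supply curve sellers need Ps = 139/7 + (1/7)·351 = 70.
The subsidy must fill the gap: s = Ps − Pb = 70 − 40 = 30.

Required subsidy s = 30 per unit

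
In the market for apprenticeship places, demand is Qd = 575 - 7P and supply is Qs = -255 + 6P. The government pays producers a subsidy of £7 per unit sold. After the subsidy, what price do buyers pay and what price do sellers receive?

Pre-subsidy: 575 - 7P = -255 + 6P gives P* = 830/13, Q* = 1665/13.
With the subsidy, sellers receive Ps = Pb + 7 for each unit, where Pb is the price buyers pay.
Supply in terms of Pb becomes Qs = -255 + 6(Pb + 7) = -213 + 6Pb. Setting this equal to demand: 575 - 7Pb = -213 + 6Pb, so Pb = 788/13.
Sellers receive Ps = 788/13 + 7 = 879/13; Q' = 575 − 7·(788/13) = 1959/13.

Buyers pay 788/13; sellers receive 879/13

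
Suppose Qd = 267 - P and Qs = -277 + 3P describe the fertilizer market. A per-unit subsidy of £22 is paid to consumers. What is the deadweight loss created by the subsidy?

Pre-subsidy: 267 - P = -277 + 3P gives P* = 136, Q* = 131.
With the rebate, buyers effectively pay Pb = Ps − 22, where Ps is the price sellers receive.
Demand in terms of Ps becomes Qd = 267 − 1(Ps − 22) = 289 - Ps. Setting this equal to supply: 289 - Ps = -277 + 3Ps, so Ps = 141.5.
Buyers pay Pb = 141.5 − 22 = 119.5; Q' = -277 + 3·141.5 = 147.5.
The subsidy expands output by 147.5 − 131 = 16.5 past the efficient level; on those units the gap between marginal cost and willingness to pay runs from 0 up to 22.
DWL = ½ × 22 × 16.5 = 181.5.

Deadweight loss = £181.5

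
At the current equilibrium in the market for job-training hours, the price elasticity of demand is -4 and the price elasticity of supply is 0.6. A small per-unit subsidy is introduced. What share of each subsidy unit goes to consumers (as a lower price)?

Consumer share = 3/23

For a small subsidy around the equilibrium, the benefit split depends on the relative slopes, which at a point are proportional to the elasticities.
Buyer share = εs/(εs + |εd|) = 0.6/(0.6 + 4) = 3/23; seller share = |εd|/(εs + |εd|) = 20/23.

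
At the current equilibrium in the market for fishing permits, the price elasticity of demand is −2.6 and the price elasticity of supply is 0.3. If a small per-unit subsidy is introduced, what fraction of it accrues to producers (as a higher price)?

Producer share = 26/29

For a small subsidy around the equilibrium, the benefit split depends on the relative slopes, which at a point are proportional to the elasticities.
Buyer share = εs/(εs + |εd|) = 0.3/(0.3 + 2.6) = 3/29; seller share = |εd|/(εs + |εd|) = 26/29.
So producers capture 26/29 of the subsidy.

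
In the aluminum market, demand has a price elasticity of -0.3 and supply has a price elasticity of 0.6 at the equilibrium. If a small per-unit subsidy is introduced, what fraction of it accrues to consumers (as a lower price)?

Consumer share = 2/3

For a small subsidy around the equilibrium, the benefit split depends on the relative slopes, which at a point are proportional to the elasticities.
Buyer share = εs/(εs + |εd|) = 0.6/(0.6 + 0.3) = 2/3; seller share = |εd|/(εs + |εd|) = 1/3.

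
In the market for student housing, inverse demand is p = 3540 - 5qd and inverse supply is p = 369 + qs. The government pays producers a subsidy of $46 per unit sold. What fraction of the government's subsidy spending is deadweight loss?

Pre-subsidy: 3540 - 5q = 369 + q gives q* = 528.5 and p* = 897.5.
With the subsidy, sellers receive ps = pb + 46 for each unit, where pb is the price buyers pay.
On the curves, pb = 3540 - 5q and ps = 369 + q; the wedge ps − pb = 46 gives 369 + q − (3540 - 5q) = 46, so q' = 3217/6.
Then pb = 3540 − 5·(3217/6) = 5155/6 and ps = 369 + 1·(3217/6) = 5431/6.
ΔCS = ½(528.5 + 3217/6)(897.5 − 5155/6) = 183655/9; ΔPS = ½(528.5 + 3217/6)(5431/6 − 897.5) = 36731/9.
Government spending = 46 × 3217/6 = 73991/3.
DWL = ½ × 46 × (3217/6 − 528.5) = 529/3; fraction = (529/3) / (73991/3) = 23/3217.

DWL / government spending = 23/3217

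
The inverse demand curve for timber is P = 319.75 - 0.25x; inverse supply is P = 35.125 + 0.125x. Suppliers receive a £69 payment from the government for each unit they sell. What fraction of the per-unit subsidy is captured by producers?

Producer share = 1/3

Pre-subsidy: 319.75 - 0.25x = 35.125 + 0.125x gives x* = 759 and P* = 130.
With the subsidy, sellers receive Ps = Pb + 69 for each unit, where Pb is the price buyers pay.
On the curves, Pb = 319.75 - 0.25x and Ps = 35.125 + 0.125x; the wedge Ps − Pb = 69 gives 35.125 + 0.125x − (319.75 - 0.25x) = 69, so x' = 943.
Then Pb = 319.75 − 0.25·943 = 84 and Ps = 35.125 + 0.125·943 = 153.
Buyers' price falls by P* − Pb = 130 − 84 = 46; sellers' price rises by Ps − P* = 153 − 130 = 23.
So producers capture 23/69 = 1/3 of each unit of subsidy.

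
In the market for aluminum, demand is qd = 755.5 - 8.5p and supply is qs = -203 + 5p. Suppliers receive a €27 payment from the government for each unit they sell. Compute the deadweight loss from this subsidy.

Pre-subsidy: 755.5 - 8.5p = -203 + 5p gives p* = 71, q* = 152.
With the subsidy, sellers receive ps = pb + 27 for each unit, where pb is the price buyers pay.
Supply in terms of pb becomes qs = -203 + 5(pb + 27) = -68 + 5pb. Setting this equal to demand: 755.5 - 8.5pb = -68 + 5pb, so pb = 61.
Sellers receive ps = 61 + 27 = 88; q' = 755.5 − 8.5·61 = 237.
The subsidy expands output by 237 − 152 = 85 past the efficient level; on those units the gap between marginal cost and willingness to pay runs from 0 up to 27.
DWL = ½ × 27 × 85 = 1147.5.

Deadweight loss = €1147.5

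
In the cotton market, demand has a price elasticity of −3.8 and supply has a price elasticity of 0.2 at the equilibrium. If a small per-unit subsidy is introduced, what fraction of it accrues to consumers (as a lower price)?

For a small subsidy around the equilibrium, the benefit split depends on the relative slopes, which at a point are proportional to the elasticities.
Buyer share = εs/(εs + |εd|) = 0.2/(0.2 + 3.8) = 0.05; seller share = |εd|/(εs + |εd|) = 0.95.

Consumer share = 0.05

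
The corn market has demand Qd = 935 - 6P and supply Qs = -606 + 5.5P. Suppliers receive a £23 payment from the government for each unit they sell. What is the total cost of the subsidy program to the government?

Pre-subsidy: 935 - 6P = -606 + 5.5P gives P* = 134, Q* = 131.
With the subsidy, sellers receive Ps = Pb + 23 for each unit, where Pb is the price buyers pay.
Supply in terms of Pb becomes Qs = -606 + 5.5(Pb + 23) = -479.5 + 5.5Pb. Setting this equal to demand: 935 - 6Pb = -479.5 + 5.5Pb, so Pb = 123.
Sellers receive Ps = 123 + 23 = 146; Q' = 935 − 6·123 = 197.
Government outlay = subsidy × quantity = 23 × 197 = 4531.

Government cost = £4531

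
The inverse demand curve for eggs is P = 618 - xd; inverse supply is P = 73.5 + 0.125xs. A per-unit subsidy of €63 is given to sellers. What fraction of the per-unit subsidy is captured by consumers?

Pre-subsidy: 618 - x = 73.5 + 0.125x gives x* = 484 and P* = 134.
With the subsidy, sellers receive Ps = Pb + 63 for each unit, where Pb is the price buyers pay.
On the curves, Pb = 618 - x and Ps = 73.5 + 0.125x; the wedge Ps − Pb = 63 gives 73.5 + 0.125x − (618 - x) = 63, so x' = 540.
Then Pb = 618 − 1·540 = 78 and Ps = 73.5 + 0.125·540 = 141.
Buyers' price falls by P* − Pb = 134 − 78 = 56; sellers' price rises by Ps − P* = 141 − 134 = 7.
So consumers capture 56/63 = 8/9 of each unit of subsidy.

Consumer share = 8/9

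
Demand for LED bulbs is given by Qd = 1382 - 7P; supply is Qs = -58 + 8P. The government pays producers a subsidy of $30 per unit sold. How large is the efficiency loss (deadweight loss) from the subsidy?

Pre-subsidy: 1382 - 7P = -58 + 8P gives P* = 96, Q* = 710.
With the subsidy, sellers receive Ps = Pb + 30 for each unit, where Pb is the price buyers pay.
Supply in terms of Pb becomes Qs = -58 + 8(Pb + 30) = 182 + 8Pb. Setting this equal to demand: 1382 - 7Pb = 182 + 8Pb, so Pb = 80.
Sellers receive Ps = 80 + 30 = 110; Q' = 1382 − 7·80 = 822.
The subsidy expands output by 822 − 710 = 112 past the efficient level; on those units the gap between marginal cost and willingness to pay runs from 0 up to 30.
DWL = ½ × 30 × 112 = 1680.

Deadweight loss = $1680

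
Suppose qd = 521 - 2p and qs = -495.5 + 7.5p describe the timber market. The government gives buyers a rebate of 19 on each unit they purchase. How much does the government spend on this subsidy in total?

Government cost = 6403

Pre-subsidy: 521 - 2p = -495.5 + 7.5p gives p* = 107, q* = 307.
With the rebate, buyers effectively pay pb = ps − 19, where ps is the price sellers receive.
Demand in terms of ps becomes qd = 521 − 2(ps − 19) = 559 - 2ps. Setting this equal to supply: 559 - 2ps = -495.5 + 7.5ps, so ps = 111.
Buyers pay pb = 111 − 19 = 92; q' = -495.5 + 7.5·111 = 337.
Government outlay = subsidy × quantity = 19 × 337 = 6403.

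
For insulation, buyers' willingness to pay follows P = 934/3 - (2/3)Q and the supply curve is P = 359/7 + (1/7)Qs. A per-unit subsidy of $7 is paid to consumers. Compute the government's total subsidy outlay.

Government cost = 39256/17

Pre-subsidy: 934/3 - (2/3)Q = 359/7 + (1/7)Q gives Q* = 5461/17 and P* = 1652/17.
With the rebate, buyers effectively pay Pb = Ps − 7, where Ps is the price sellers receive.
On the curves, Pb = 934/3 - (2/3)Q and Ps = 359/7 + (1/7)Q; the wedge Ps − Pb = 7 gives 359/7 + (1/7)Q − (934/3 - (2/3)Q) = 7, so Q' = 5608/17.
Then Pb = 934/3 − (2/3)·(5608/17) = 1554/17 and Ps = 359/7 + (1/7)·(5608/17) = 1673/17.
Government outlay = subsidy × quantity = 7 × 5608/17 = 39256/17.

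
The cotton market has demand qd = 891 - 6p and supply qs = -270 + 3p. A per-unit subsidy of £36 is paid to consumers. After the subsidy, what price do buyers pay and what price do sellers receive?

Pre-subsidy: 891 - 6p = -270 + 3p gives p* = 129, q* = 117.
With the rebate, buyers effectively pay pb = ps − 36, where ps is the price sellers receive.
Demand in terms of ps becomes qd = 891 − 6(ps − 36) = 1107 - 6ps. Setting this equal to supply: 1107 - 6ps = -270 + 3ps, so ps = 153.
Buyers pay pb = 153 − 36 = 117; q' = -270 + 3·153 = 189.

Buyers pay £117; sellers receive £153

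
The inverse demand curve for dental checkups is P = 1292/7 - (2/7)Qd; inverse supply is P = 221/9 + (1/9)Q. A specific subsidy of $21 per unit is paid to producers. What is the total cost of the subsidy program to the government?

Pre-subsidy: 1292/7 - (2/7)Q = 221/9 + (1/9)Q gives Q* = 403.24 and P* = 69.36.
With the subsidy, sellers receive Ps = Pb + 21 for each unit, where Pb is the price buyers pay.
On the curves, Pb = 1292/7 - (2/7)Q and Ps = 221/9 + (1/9)Q; the wedge Ps − Pb = 21 gives 221/9 + (1/9)Q − (1292/7 - (2/7)Q) = 21, so Q' = 456.16.
Then Pb = 1292/7 − (2/7)·456.16 = 54.24 and Ps = 221/9 + (1/9)·456.16 = 75.24.
Government outlay = subsidy × quantity = 21 × 456.16 = 9579.36.

Government cost = $9579.36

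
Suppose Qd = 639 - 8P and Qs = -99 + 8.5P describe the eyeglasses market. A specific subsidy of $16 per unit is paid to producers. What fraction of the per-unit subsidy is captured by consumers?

Consumer share = 17/33

Pre-subsidy: 639 - 8P = -99 + 8.5P gives P* = 492/11, Q* = 3093/11.
With the subsidy, sellers receive Ps = Pb + 16 for each unit, where Pb is the price buyers pay.
Supply in terms of Pb becomes Qs = -99 + 8.5(Pb + 16) = 37 + 8.5Pb. Setting this equal to demand: 639 - 8Pb = 37 + 8.5Pb, so Pb = 1204/33.
Sellers receive Ps = 1204/33 + 16 = 1732/33; Q' = 639 − 8·(1204/33) = 11455/33.
Buyers' price falls by P* − Pb = 492/11 − 1204/33 = 272/33; sellers' price rises by Ps − P* = 1732/33 − 492/11 = 256/33.
So consumers capture (272/33)/16 = 17/33 of each unit of subsidy.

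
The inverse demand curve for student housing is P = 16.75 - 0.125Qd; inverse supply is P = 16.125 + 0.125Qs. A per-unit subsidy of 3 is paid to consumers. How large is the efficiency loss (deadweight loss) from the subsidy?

Pre-subsidy: 16.75 - 0.125Q = 16.125 + 0.125Q gives Q* = 2.5 and P* = 16.4375.
With the rebate, buyers effectively pay Pb = Ps − 3, where Ps is the price sellers receive.
On the curves, Pb = 16.75 - 0.125Q and Ps = 16.125 + 0.125Q; the wedge Ps − Pb = 3 gives 16.125 + 0.125Q − (16.75 - 0.125Q) = 3, so Q' = 14.5.
Then Pb = 16.75 − 0.125·14.5 = 14.9375 and Ps = 16.125 + 0.125·14.5 = 17.9375.
The subsidy expands output by 14.5 − 2.5 = 12 past the efficient level; on those units the gap between marginal cost and willingness to pay runs from 0 up to 3.
DWL = ½ × 3 × 12 = 18.

Deadweight loss = 18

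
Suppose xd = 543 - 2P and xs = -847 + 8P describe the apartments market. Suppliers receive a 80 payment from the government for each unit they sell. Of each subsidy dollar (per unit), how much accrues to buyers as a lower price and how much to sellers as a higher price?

Pre-subsidy: 543 - 2P = -847 + 8P gives P* = 139, x* = 265.
With the subsidy, sellers receive Ps = Pb + 80 for each unit, where Pb is the price buyers pay.
Supply in terms of Pb becomes xs = -847 + 8(Pb + 80) = -207 + 8Pb. Setting this equal to demand: 543 - 2Pb = -207 + 8Pb, so Pb = 75.
Sellers receive Ps = 75 + 80 = 155; x' = 543 − 2·75 = 393.
Buyers' price falls by P* − Pb = 139 − 75 = 64; sellers' price rises by Ps − P* = 155 − 139 = 16.

Buyers gain 64 per unit; sellers gain 16 per unit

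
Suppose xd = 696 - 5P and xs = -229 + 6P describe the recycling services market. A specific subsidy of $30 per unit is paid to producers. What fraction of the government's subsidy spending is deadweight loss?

DWL / government spending = 450/3931

Pre-subsidy: 696 - 5P = -229 + 6P gives P* = 925/11, x* = 3031/11.
With the subsidy, sellers receive Ps = Pb + 30 for each unit, where Pb is the price buyers pay.
Supply in terms of Pb becomes xs = -229 + 6(Pb + 30) = -49 + 6Pb. Setting this equal to demand: 696 - 5Pb = -49 + 6Pb, so Pb = 745/11.
Sellers receive Ps = 745/11 + 30 = 1075/11; x' = 696 − 5·(745/11) = 3931/11.
ΔCS = ½(3031/11 + 3931/11)(925/11 − 745/11) = 626580/121; ΔPS = ½(3031/11 + 3931/11)(1075/11 − 925/11) = 522150/121.
Government spending = 30 × 3931/11 = 117930/11.
DWL = ½ × 30 × (3931/11 − 3031/11) = 13500/11; fraction = (13500/11) / (117930/11) = 450/3931.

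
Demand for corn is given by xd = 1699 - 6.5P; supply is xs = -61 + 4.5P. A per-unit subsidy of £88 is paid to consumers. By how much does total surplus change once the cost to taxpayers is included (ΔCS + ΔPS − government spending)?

Net change in total surplus = -£10296

Pre-subsidy: 1699 - 6.5P = -61 + 4.5P gives P* = 160, x* = 659.
With the rebate, buyers effectively pay Pb = Ps − 88, where Ps is the price sellers receive.
Demand in terms of Ps becomes xd = 1699 − 6.5(Ps − 88) = 2271 - 6.5Ps. Setting this equal to supply: 2271 - 6.5Ps = -61 + 4.5Ps, so Ps = 212.
Buyers pay Pb = 212 − 88 = 124; x' = -61 + 4.5·212 = 893.
ΔCS = ½(659 + 893)(160 − 124) = 27936; ΔPS = ½(659 + 893)(212 − 160) = 40352.
Government spending = 88 × 893 = 78584.
Net change = 27936 + 40352 − 78584 = -10296. The loss equals the DWL triangle ½·88·234.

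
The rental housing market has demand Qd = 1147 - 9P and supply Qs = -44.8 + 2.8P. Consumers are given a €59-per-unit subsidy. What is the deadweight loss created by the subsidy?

Pre-subsidy: 1147 - 9P = -44.8 + 2.8P gives P* = 101, Q* = 238.
With the rebate, buyers effectively pay Pb = Ps − 59, where Ps is the price sellers receive.
Demand in terms of Ps becomes Qd = 1147 − 9(Ps − 59) = 1678 - 9Ps. Setting this equal to supply: 1678 - 9Ps = -44.8 + 2.8Ps, so Ps = 146.
Buyers pay Pb = 146 − 59 = 87; Q' = -44.8 + 2.8·146 = 364.
The subsidy expands output by 364 − 238 = 126 past the efficient level; on those units the gap between marginal cost and willingness to pay runs from 0 up to 59.
DWL = ½ × 59 × 126 = 3717.

Deadweight loss = €3717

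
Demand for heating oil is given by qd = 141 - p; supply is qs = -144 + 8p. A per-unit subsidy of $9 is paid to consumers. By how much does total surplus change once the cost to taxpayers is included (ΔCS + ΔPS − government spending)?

Pre-subsidy: 141 - p = -144 + 8p gives p* = 95/3, q* = 328/3.
With the rebate, buyers effectively pay pb = ps − 9, where ps is the price sellers receive.
Demand in terms of ps becomes qd = 141 − 1(ps − 9) = 150 - ps. Setting this equal to supply: 150 - ps = -144 + 8ps, so ps = 98/3.
Buyers pay pb = 98/3 − 9 = 71/3; q' = -144 + 8·(98/3) = 352/3.
ΔCS = ½(328/3 + 352/3)(95/3 − 71/3) = 2720/3; ΔPS = ½(328/3 + 352/3)(98/3 − 95/3) = 340/3.
Government spending = 9 × 352/3 = 1056.
Net change = 2720/3 + 340/3 − 1056 = -36. The loss equals the DWL triangle ½·9·8.

Net change in total surplus = -$36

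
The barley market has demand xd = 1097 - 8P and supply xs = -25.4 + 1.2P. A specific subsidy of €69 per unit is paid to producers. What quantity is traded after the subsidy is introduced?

x' = 193

Pre-subsidy: 1097 - 8P = -25.4 + 1.2P gives P* = 122, x* = 121.
With the subsidy, sellers receive Ps = Pb + 69 for each unit, where Pb is the price buyers pay.
Supply in terms of Pb becomes xs = -25.4 + 1.2(Pb + 69) = 57.4 + 1.2Pb. Setting this equal to demand: 1097 - 8Pb = 57.4 + 1.2Pb, so Pb = 113.
Sellers receive Ps = 113 + 69 = 182; x' = 1097 − 8·113 = 193.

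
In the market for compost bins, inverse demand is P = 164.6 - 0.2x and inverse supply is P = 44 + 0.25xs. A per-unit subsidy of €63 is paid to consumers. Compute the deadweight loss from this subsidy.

Deadweight loss = €4410

Pre-subsidy: 164.6 - 0.2x = 44 + 0.25x gives x* = 268 and P* = 111.
With the rebate, buyers effectively pay Pb = Ps − 63, where Ps is the price sellers receive.
On the curves, Pb = 164.6 - 0.2x and Ps = 44 + 0.25x; the wedge Ps − Pb = 63 gives 44 + 0.25x − (164.6 - 0.2x) = 63, so x' = 408.
Then Pb = 164.6 − 0.2·408 = 83 and Ps = 44 + 0.25·408 = 146.
The subsidy expands output by 408 − 268 = 140 past the efficient level; on those units the gap between marginal cost and willingness to pay runs from 0 up to 63.
DWL = ½ × 63 × 140 = 4410.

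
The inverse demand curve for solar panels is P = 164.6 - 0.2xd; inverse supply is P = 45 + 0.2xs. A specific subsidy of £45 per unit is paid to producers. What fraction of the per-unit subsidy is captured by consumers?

Pre-subsidy: 164.6 - 0.2x = 45 + 0.2x gives x* = 299 and P* = 104.8.
With the subsidy, sellers receive Ps = Pb + 45 for each unit, where Pb is the price buyers pay.
On the curves, Pb = 164.6 - 0.2x and Ps = 45 + 0.2x; the wedge Ps − Pb = 45 gives 45 + 0.2x − (164.6 - 0.2x) = 45, so x' = 411.5.
Then Pb = 164.6 − 0.2·411.5 = 82.3 and Ps = 45 + 0.2·411.5 = 127.3.
Buyers' price falls by P* − Pb = 104.8 − 82.3 = 22.5; sellers' price rises by Ps − P* = 127.3 − 104.8 = 22.5.
So consumers capture 22.5/45 = 0.5 of each unit of subsidy.

Consumer share = 0.5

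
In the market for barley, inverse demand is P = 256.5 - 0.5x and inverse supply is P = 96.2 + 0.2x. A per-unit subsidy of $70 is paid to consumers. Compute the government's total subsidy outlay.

Pre-subsidy: 256.5 - 0.5x = 96.2 + 0.2x gives x* = 229 and P* = 142.
With the rebate, buyers effectively pay Pb = Ps − 70, where Ps is the price sellers receive.
On the curves, Pb = 256.5 - 0.5x and Ps = 96.2 + 0.2x; the wedge Ps − Pb = 70 gives 96.2 + 0.2x − (256.5 - 0.5x) = 70, so x' = 329.
Then Pb = 256.5 − 0.5·329 = 92 and Ps = 96.2 + 0.2·329 = 162.
Government outlay = subsidy × quantity = 70 × 329 = 23030.

Government cost = $23030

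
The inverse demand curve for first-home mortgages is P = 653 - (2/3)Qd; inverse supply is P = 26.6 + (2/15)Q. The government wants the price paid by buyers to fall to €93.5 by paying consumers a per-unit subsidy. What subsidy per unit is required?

Required subsidy s = €45 per unit

At a buyer price of 93.5, quantity demanded is 979.5 − 1.5·93.5 = 839.25.
Sellers supply 839.25 only when they receive Ps = 26.6 + (2/15)·839.25 = 138.5.
s = Ps − Pb = 138.5 − 93.5 = 45.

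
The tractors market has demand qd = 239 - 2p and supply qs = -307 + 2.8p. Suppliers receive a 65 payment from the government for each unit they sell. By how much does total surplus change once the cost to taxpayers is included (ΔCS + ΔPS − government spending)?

Net change in total surplus = -29575/12

Pre-subsidy: 239 - 2p = -307 + 2.8p gives p* = 113.75, q* = 11.5.
With the subsidy, sellers receive ps = pb + 65 for each unit, where pb is the price buyers pay.
Supply in terms of pb becomes qs = -307 + 2.8(pb + 65) = -125 + 2.8pb. Setting this equal to demand: 239 - 2pb = -125 + 2.8pb, so pb = 455/6.
Sellers receive ps = 455/6 + 65 = 845/6; q' = 239 − 2·(455/6) = 262/3.
ΔCS = ½(11.5 + 262/3)(113.75 − 455/6) = 269815/144; ΔPS = ½(11.5 + 262/3)(845/6 − 113.75) = 192725/144.
Government spending = 65 × 262/3 = 17030/3.
Net change = 269815/144 + 192725/144 − 17030/3 = -29575/12. The loss equals the DWL triangle ½·65·455/6.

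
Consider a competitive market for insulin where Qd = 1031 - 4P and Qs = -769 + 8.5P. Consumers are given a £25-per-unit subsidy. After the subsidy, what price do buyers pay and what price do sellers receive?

Buyers pay £127; sellers receive £152

Pre-subsidy: 1031 - 4P = -769 + 8.5P gives P* = 144, Q* = 455.
With the rebate, buyers effectively pay Pb = Ps − 25, where Ps is the price sellers receive.
Demand in terms of Ps becomes Qd = 1031 − 4(Ps − 25) = 1131 - 4Ps. Setting this equal to supply: 1131 - 4Ps = -769 + 8.5Ps, so Ps = 152.
Buyers pay Pb = 152 − 25 = 127; Q' = -769 + 8.5·152 = 523.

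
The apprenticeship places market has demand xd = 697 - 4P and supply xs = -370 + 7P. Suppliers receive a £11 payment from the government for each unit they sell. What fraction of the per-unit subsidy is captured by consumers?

Pre-subsidy: 697 - 4P = -370 + 7P gives P* = 97, x* = 309.
With the subsidy, sellers receive Ps = Pb + 11 for each unit, where Pb is the price buyers pay.
Supply in terms of Pb becomes xs = -370 + 7(Pb + 11) = -293 + 7Pb. Setting this equal to demand: 697 - 4Pb = -293 + 7Pb, so Pb = 90.
Sellers receive Ps = 90 + 11 = 101; x' = 697 − 4·90 = 337.
Buyers' price falls by P* − Pb = 97 − 90 = 7; sellers' price rises by Ps − P* = 101 − 97 = 4.
So consumers capture 7/11 = 7/11 of each unit of subsidy.

Consumer share = 7/11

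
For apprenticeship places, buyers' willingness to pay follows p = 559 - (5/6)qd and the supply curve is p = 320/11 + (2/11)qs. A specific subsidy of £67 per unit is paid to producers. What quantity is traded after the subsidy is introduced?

q' = 588

Pre-subsidy: 559 - (5/6)q = 320/11 + (2/11)q gives q* = 522 and p* = 124.
With the subsidy, sellers receive ps = pb + 67 for each unit, where pb is the price buyers pay.
On the curves, pb = 559 - (5/6)q and ps = 320/11 + (2/11)q; the wedge ps − pb = 67 gives 320/11 + (2/11)q − (559 - (5/6)q) = 67, so q' = 588.
Then pb = 559 − (5/6)·588 = 69 and ps = 320/11 + (2/11)·588 = 136.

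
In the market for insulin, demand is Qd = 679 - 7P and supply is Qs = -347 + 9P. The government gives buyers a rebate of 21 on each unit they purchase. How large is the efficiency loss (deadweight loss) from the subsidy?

Deadweight loss = 868.21875

Pre-subsidy: 679 - 7P = -347 + 9P gives P* = 64.125, Q* = 230.125.
With the rebate, buyers effectively pay Pb = Ps − 21, where Ps is the price sellers receive.
Demand in terms of Ps becomes Qd = 679 − 7(Ps − 21) = 826 - 7Ps. Setting this equal to supply: 826 - 7Ps = -347 + 9Ps, so Ps = 73.3125.
Buyers pay Pb = 73.3125 − 21 = 52.3125; Q' = -347 + 9·73.3125 = 312.8125.
The subsidy expands output by 312.8125 − 230.125 = 82.6875 past the efficient level; on those units the gap between marginal cost and willingness to pay runs from 0 up to 21.
DWL = ½ × 21 × 82.6875 = 868.21875.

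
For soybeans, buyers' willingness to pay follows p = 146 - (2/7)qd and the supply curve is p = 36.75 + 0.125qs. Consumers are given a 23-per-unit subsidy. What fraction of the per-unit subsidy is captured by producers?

Pre-subsidy: 146 - (2/7)q = 36.75 + 0.125q gives q* = 266 and p* = 70.
With the rebate, buyers effectively pay pb = ps − 23, where ps is the price sellers receive.
On the curves, pb = 146 - (2/7)q and ps = 36.75 + 0.125q; the wedge ps − pb = 23 gives 36.75 + 0.125q − (146 - (2/7)q) = 23, so q' = 322.
Then pb = 146 − (2/7)·322 = 54 and ps = 36.75 + 0.125·322 = 77.
Buyers' price falls by p* − pb = 70 − 54 = 16; sellers' price rises by ps − p* = 77 − 70 = 7.
So producers capture 7/23 = 7/23 of each unit of subsidy.

Producer share = 7/23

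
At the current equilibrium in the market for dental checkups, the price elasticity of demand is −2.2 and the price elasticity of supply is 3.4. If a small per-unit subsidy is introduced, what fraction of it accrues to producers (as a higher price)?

For a small subsidy around the equilibrium, the benefit split depends on the relative slopes, which at a point are proportional to the elasticities.
Buyer share = εs/(εs + |εd|) = 3.4/(3.4 + 2.2) = 17/28; seller share = |εd|/(εs + |εd|) = 11/28.
So producers capture 11/28 of the subsidy.

Producer share = 11/28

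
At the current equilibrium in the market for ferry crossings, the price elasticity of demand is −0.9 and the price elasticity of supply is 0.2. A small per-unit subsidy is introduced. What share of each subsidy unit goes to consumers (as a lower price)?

Consumer share = 2/11

For a small subsidy around the equilibrium, the benefit split depends on the relative slopes, which at a point are proportional to the elasticities.
Buyer share = εs/(εs + |εd|) = 0.2/(0.2 + 0.9) = 2/11; seller share = |εd|/(εs + |εd|) = 9/11.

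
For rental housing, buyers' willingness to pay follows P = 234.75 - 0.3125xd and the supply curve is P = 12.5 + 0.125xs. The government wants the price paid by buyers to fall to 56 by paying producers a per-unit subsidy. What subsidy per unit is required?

Required subsidy s = 28 per unit

At a buyer price of 56, quantity demanded is 751.2 − 3.2·56 = 572.
Sellers supply 572 only when they receive Ps = 12.5 + 0.125·572 = 84.
s = Ps − Pb = 84 − 56 = 28.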